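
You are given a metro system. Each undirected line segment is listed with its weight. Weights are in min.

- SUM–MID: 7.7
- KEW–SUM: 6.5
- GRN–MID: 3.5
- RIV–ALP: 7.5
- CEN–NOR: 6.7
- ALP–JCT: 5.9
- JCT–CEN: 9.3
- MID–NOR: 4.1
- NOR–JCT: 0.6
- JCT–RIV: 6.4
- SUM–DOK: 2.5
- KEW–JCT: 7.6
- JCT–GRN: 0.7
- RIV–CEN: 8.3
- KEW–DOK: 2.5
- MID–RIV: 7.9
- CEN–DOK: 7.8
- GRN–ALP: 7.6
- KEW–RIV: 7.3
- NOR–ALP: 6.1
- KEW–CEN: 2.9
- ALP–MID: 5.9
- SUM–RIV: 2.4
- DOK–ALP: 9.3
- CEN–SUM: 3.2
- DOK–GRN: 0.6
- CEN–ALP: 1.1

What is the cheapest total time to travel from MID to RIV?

7.9 min

Running Dijkstra from MID:
MID: 0
GRN: 3.5  (via MID)
NOR: 4.1  (via MID)
DOK: 4.1  (via GRN)
JCT: 4.2  (via GRN)
ALP: 5.9  (via MID)
KEW: 6.6  (via DOK)
SUM: 6.6  (via DOK)
CEN: 7  (via ALP)
RIV: 7.9  (via MID)
Shortest route: MID–RIV = 7.9 min.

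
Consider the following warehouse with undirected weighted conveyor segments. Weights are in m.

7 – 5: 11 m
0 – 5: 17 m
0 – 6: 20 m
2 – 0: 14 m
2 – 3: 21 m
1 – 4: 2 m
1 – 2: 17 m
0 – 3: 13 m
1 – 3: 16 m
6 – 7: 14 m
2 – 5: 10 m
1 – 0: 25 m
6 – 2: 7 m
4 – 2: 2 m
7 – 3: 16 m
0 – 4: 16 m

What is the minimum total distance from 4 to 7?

23 m

Settle nodes by increasing distance from 4:
4: 0
1: 2  (via 4)
2: 2  (via 4)
6: 9  (via 2)
5: 12  (via 2)
0: 16  (via 4)
3: 18  (via 1)
7: 23  (via 6)
Shortest route: 4 → 2 → 6 → 7 = 23 m.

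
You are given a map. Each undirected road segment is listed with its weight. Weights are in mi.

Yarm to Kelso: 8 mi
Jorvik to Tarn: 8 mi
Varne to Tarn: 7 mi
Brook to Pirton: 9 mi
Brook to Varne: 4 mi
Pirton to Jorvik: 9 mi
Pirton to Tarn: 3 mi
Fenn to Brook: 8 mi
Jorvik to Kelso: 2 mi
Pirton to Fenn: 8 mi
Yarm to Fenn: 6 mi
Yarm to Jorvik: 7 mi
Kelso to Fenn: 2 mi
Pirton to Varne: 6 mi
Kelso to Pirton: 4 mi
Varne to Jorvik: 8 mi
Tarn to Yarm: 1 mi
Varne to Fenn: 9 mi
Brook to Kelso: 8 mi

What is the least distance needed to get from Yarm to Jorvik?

7 mi

Shortest distances from Yarm:
Yarm: 0
Tarn: 1  (via Yarm)
Pirton: 4  (via Tarn)
Fenn: 6  (via Yarm)
Jorvik: 7  (via Yarm)
Shortest route: Yarm → Jorvik = 7 mi.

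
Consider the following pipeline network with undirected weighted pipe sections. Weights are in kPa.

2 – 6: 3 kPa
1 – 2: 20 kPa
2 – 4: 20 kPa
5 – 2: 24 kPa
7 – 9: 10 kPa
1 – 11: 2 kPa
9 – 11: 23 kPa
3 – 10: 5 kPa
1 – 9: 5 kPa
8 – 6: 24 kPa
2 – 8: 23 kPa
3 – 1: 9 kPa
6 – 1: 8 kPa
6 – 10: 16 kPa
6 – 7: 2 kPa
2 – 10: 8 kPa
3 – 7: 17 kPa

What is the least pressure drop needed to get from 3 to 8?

Enumerating some paths:
3–7–6–8: 17+2+24 = 43
3–10–2–6–8: 5+8+3+24 = 40
3–10–2–8: 5+8+23 = 36
3–1–6–8: 9+8+24 = 41
Cheapest is 3–10–2–8 at 36 kPa.

36 kPa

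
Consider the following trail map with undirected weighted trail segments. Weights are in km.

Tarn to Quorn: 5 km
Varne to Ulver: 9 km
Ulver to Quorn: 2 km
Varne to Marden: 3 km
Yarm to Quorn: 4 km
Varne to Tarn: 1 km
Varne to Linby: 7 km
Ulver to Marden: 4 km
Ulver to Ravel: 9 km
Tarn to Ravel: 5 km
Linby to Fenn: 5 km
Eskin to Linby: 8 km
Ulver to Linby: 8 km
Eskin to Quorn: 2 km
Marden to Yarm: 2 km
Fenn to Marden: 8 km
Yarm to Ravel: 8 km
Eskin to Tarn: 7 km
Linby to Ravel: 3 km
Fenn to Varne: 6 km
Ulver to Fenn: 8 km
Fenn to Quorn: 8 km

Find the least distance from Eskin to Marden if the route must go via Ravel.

20 km

Best Eskin to Ravel: Eskin → Linby → Ravel costing 11
Shortest Ravel→Marden: Ravel → Tarn → Varne → Marden = 9
Total via Ravel: 11 + 9 = 20 km.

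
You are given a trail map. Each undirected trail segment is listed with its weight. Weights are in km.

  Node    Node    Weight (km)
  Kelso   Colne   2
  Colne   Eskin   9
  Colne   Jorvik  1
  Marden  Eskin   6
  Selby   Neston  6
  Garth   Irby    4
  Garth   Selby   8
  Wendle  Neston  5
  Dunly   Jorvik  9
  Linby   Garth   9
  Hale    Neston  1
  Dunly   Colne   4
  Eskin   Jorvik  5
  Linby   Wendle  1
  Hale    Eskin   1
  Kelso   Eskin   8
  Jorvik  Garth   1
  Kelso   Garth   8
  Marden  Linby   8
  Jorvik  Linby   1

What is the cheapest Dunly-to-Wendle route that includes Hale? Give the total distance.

17 km

Shortest Dunly→Hale: Dunly → Colne → Jorvik → Eskin → Hale = 11
Shortest Hale→Wendle: Hale → Neston → Wendle = 6
Total via Hale: 11 + 6 = 17 km.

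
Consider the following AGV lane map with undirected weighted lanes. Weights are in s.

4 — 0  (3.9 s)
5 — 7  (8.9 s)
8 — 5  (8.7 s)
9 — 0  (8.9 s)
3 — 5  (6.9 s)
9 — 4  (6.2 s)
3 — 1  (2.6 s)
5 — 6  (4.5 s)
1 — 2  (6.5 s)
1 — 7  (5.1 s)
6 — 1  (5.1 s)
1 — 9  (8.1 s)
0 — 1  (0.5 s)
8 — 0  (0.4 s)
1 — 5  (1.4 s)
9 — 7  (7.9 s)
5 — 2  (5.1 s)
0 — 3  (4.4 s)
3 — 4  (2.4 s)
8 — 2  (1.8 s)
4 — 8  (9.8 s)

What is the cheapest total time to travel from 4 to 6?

9.5 s

Enumerating some paths:
4 → 3 → 1 → 6: 2.4+2.6+5.1 = 10.1
4 → 0 → 1 → 6: 3.9+0.5+5.1 = 9.5
The minimum is 9.5 s via 4 → 0 → 1 → 6.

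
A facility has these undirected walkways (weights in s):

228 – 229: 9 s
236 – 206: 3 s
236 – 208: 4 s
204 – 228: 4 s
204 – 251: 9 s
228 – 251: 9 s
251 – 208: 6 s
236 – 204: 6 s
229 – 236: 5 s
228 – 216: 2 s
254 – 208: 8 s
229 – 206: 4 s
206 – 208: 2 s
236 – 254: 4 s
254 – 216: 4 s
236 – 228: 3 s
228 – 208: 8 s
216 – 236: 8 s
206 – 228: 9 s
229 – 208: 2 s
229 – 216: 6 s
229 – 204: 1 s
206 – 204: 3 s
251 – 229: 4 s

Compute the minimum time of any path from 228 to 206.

6 s

Shortest distances from 228:
228: 0
216: 2  (via 228)
236: 3  (via 228)
204: 4  (via 228)
229: 5  (via 204)
206: 6  (via 236)
Shortest route: 228–236–206 = 6 s.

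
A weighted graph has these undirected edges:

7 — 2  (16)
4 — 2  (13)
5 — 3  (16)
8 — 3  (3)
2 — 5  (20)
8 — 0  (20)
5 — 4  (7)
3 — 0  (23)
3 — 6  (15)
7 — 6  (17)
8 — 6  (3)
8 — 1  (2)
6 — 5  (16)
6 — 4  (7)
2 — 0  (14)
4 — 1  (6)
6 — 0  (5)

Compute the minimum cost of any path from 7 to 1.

22

Compare a few routes:
7 - 6 - 4 - 1: 17+7+6 = 30
7 - 6 - 8 - 1: 17+3+2 = 22
Cheapest is 7 - 6 - 8 - 1 at 22.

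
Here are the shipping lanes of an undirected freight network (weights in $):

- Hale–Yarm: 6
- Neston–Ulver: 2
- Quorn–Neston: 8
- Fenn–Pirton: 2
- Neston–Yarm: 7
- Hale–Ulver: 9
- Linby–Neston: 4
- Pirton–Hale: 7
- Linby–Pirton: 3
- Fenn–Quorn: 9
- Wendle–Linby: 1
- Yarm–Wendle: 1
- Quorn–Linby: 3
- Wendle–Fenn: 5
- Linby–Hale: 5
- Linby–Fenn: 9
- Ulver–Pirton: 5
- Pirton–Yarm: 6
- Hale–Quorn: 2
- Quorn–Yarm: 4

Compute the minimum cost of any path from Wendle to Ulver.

Shortest distances from Wendle:
Wendle: 0
Linby: 1  (via Wendle)
Yarm: 1  (via Wendle)
Pirton: 4  (via Linby)
Quorn: 4  (via Linby)
Neston: 5  (via Linby)
Fenn: 5  (via Wendle)
Hale: 6  (via Linby)
Ulver: 7  (via Neston)
Shortest route: Wendle–Linby–Neston–Ulver = $7.

$7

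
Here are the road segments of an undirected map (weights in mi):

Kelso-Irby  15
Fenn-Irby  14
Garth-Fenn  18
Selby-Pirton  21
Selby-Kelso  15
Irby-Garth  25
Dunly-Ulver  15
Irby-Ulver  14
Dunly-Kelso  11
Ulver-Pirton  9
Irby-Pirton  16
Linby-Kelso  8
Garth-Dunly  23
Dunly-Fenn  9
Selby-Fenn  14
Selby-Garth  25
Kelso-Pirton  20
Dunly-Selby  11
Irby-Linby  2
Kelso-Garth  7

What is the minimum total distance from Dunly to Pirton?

24 mi

Shortest distances from Dunly:
Dunly: 0
Fenn: 9  (via Dunly)
Selby: 11  (via Dunly)
Kelso: 11  (via Dunly)
Ulver: 15  (via Dunly)
Garth: 18  (via Kelso)
Linby: 19  (via Kelso)
Irby: 21  (via Linby)
Pirton: 24  (via Ulver)
Shortest route: Dunly–Ulver–Pirton = 24 mi.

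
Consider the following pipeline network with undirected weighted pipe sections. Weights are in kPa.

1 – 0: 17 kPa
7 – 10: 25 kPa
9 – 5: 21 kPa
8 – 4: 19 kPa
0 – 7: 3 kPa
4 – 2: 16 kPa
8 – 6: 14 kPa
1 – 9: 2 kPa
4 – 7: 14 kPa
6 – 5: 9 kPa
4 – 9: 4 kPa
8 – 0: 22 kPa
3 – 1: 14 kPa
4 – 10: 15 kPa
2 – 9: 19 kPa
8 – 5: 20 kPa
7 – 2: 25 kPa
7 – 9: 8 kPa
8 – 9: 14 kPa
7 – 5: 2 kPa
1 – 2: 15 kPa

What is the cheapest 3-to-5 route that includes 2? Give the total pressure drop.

Shortest 3→2: 3 → 1 → 2 = 29
Best 2 to 5: 2 → 7 → 5 costing 27
Total via 2: 29 + 27 = 56 kPa.

56 kPa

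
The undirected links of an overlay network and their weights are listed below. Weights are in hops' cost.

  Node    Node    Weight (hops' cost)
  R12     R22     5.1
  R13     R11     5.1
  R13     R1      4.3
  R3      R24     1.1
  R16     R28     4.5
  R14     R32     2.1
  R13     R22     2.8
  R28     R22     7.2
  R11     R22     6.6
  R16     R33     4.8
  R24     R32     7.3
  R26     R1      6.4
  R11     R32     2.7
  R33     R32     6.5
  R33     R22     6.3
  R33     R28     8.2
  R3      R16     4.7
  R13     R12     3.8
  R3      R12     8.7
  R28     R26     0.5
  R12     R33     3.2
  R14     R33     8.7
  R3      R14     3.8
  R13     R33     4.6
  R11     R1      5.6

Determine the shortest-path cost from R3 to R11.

Enumerating some paths:
R3–R24–R32–R11: 1.1+7.3+2.7 = 11.1
R3–R14–R32–R11: 3.8+2.1+2.7 = 8.6
Cheapest is R3–R14–R32–R11 at 8.6 hops' cost.

8.6 hops' cost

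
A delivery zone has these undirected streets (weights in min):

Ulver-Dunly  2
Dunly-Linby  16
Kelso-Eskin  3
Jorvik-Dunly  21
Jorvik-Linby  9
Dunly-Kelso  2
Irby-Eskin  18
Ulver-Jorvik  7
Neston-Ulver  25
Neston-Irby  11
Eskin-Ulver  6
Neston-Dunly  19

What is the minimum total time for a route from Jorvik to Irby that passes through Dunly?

Shortest Jorvik→Dunly: Jorvik–Ulver–Dunly = 9
Shortest Dunly→Irby: Dunly–Kelso–Eskin–Irby = 23
Total via Dunly: 9 + 23 = 32 min.

32 min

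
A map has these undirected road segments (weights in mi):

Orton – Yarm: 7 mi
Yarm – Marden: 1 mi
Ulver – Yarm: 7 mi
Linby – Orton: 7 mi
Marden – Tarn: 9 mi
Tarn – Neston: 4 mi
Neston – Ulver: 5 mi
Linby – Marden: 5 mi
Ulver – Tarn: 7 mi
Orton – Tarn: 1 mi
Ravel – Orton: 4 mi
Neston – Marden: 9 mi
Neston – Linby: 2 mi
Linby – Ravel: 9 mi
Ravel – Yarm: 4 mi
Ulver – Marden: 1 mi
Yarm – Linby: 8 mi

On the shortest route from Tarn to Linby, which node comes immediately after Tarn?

Candidate routes:
Tarn → Neston → Linby: 4+2 = 6
Tarn → Orton → Linby: 1+7 = 8
The minimum is 6 mi via Tarn → Neston → Linby.
So from Tarn the first move is to Neston.

Neston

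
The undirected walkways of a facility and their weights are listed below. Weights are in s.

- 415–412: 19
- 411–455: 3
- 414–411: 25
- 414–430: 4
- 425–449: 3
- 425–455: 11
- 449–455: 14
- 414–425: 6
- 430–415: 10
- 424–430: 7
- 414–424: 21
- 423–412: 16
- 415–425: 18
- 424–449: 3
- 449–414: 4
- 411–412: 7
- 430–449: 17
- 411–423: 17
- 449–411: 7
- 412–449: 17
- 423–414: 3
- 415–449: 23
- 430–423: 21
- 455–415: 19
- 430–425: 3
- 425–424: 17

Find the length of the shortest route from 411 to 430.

13 s

Enumerating some paths:
411 → 449 → 425 → 430: 7+3+3 = 13
411 → 455 → 425 → 430: 3+11+3 = 17
411 → 449 → 414 → 430: 7+4+4 = 15
411 → 449 → 424 → 430: 7+3+7 = 17
Cheapest is 411 → 449 → 425 → 430 at 13 s.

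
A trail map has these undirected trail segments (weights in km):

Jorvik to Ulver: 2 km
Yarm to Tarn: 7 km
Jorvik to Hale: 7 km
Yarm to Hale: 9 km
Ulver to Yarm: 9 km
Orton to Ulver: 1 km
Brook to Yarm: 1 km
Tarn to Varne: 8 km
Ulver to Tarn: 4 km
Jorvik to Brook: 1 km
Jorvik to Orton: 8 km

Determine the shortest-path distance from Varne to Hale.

21 km

Running Dijkstra from Varne:
Varne: 0
Tarn: 8  (via Varne)
Ulver: 12  (via Tarn)
Orton: 13  (via Ulver)
Jorvik: 14  (via Ulver)
Brook: 15  (via Jorvik)
Yarm: 15  (via Tarn)
Hale: 21  (via Jorvik)
Shortest route: Varne → Tarn → Ulver → Jorvik → Hale = 21 km.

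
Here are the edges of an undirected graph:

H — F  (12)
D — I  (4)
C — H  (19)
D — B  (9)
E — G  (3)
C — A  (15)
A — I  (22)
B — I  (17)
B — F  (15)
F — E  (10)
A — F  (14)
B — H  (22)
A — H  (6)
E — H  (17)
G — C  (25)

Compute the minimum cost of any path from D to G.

Running Dijkstra from D:
D: 0
I: 4  (via D)
B: 9  (via D)
F: 24  (via B)
A: 26  (via I)
H: 31  (via B)
E: 34  (via F)
G: 37  (via E)
Shortest route: D–B–F–E–G = 37.

37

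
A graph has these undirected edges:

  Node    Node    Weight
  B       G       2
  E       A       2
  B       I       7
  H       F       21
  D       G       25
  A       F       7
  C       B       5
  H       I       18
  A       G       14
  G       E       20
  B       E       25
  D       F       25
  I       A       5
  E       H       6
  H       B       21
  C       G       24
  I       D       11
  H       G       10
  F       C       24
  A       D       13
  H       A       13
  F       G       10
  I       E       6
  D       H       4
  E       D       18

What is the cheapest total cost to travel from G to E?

Enumerating some paths:
G - A - E: 14+2 = 16
G - B - I - E: 2+7+6 = 15
Cheapest is G - B - I - E at 15.

15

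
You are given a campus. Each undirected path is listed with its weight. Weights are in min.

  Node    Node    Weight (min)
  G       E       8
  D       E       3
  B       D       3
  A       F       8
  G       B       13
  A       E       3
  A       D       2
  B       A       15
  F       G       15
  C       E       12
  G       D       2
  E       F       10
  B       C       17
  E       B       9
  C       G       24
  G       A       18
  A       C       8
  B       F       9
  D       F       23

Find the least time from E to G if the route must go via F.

22 min

Best E to F: E → F costing 10
Best F to G: F → A → D → G costing 12
Total via F: 10 + 12 = 22 min.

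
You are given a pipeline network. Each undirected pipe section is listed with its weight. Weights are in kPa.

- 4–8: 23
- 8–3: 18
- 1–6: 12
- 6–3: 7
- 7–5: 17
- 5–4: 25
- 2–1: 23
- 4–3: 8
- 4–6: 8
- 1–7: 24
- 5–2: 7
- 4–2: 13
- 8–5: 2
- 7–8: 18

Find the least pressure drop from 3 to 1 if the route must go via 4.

Shortest 3→4: 3 → 4 = 8
Shortest 4→1: 4 → 6 → 1 = 20
Total via 4: 8 + 20 = 28 kPa.

28 kPa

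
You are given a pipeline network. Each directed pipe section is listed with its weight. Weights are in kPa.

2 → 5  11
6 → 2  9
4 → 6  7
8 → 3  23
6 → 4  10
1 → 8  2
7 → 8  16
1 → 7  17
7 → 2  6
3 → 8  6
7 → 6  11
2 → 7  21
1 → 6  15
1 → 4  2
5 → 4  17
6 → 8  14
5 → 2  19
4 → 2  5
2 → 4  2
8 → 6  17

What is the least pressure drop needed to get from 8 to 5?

37 kPa

Enumerating some paths:
8 - 6 - 4 - 2 - 5: 17+10+5+11 = 43
8 - 6 - 2 - 5: 17+9+11 = 37
The minimum is 37 kPa via 8 - 6 - 2 - 5.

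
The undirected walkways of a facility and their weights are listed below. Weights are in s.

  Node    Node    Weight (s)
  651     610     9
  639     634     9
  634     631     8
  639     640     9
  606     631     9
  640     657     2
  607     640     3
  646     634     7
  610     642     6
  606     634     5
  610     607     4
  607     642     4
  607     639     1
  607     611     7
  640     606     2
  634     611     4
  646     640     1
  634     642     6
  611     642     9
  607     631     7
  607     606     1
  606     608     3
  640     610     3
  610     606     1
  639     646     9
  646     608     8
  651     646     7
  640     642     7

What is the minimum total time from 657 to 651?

10 s

Enumerating some paths:
657 → 640 → 606 → 610 → 651: 2+2+1+9 = 14
657 → 640 → 646 → 651: 2+1+7 = 10
Cheapest is 657 → 640 → 646 → 651 at 10 s.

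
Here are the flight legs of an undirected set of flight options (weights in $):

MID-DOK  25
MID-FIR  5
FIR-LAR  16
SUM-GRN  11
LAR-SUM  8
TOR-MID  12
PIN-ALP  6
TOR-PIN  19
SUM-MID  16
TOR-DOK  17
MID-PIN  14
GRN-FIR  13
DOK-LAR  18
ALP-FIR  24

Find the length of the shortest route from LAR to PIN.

Enumerating some paths:
LAR–SUM–MID–PIN: 8+16+14 = 38
LAR–FIR–MID–PIN: 16+5+14 = 35
The minimum is $35 via LAR–FIR–MID–PIN.

$35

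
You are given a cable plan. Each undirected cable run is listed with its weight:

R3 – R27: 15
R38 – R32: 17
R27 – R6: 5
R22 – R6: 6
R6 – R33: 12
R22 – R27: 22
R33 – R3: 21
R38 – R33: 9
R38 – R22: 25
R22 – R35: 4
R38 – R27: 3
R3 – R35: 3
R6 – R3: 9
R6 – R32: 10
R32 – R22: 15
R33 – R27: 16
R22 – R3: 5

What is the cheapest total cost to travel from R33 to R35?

Compare a few routes:
R33–R6–R22–R35: 12+6+4 = 22
R33–R6–R3–R35: 12+9+3 = 24
Cheapest is R33–R6–R22–R35 at 22.

22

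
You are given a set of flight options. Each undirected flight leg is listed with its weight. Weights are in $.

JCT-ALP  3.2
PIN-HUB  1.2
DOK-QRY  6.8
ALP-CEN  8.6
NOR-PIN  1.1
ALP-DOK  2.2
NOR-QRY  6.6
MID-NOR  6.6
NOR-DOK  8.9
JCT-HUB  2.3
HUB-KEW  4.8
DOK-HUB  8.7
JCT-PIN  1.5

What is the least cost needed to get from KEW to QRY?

Compare a few routes:
KEW → HUB → PIN → NOR → QRY: 4.8+1.2+1.1+6.6 = 13.7
KEW → HUB → JCT → PIN → NOR → QRY: 4.8+2.3+1.5+1.1+6.6 = 16.3
Cheapest is KEW → HUB → PIN → NOR → QRY at $13.7.

$13.7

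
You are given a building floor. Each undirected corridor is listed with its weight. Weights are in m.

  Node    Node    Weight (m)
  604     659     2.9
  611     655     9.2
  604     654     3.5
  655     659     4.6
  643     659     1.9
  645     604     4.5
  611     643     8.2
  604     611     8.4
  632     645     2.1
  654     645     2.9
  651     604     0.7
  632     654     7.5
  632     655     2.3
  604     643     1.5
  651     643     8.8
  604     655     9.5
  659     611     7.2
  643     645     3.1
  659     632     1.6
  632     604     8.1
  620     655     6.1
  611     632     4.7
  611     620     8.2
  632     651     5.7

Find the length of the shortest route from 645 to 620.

Shortest distances from 645:
645: 0
632: 2.1  (via 645)
654: 2.9  (via 645)
643: 3.1  (via 645)
659: 3.7  (via 632)
655: 4.4  (via 632)
604: 4.5  (via 645)
651: 5.2  (via 604)
611: 6.8  (via 632)
620: 10.5  (via 655)
Shortest route: 645 → 632 → 655 → 620 = 10.5 m.

10.5 m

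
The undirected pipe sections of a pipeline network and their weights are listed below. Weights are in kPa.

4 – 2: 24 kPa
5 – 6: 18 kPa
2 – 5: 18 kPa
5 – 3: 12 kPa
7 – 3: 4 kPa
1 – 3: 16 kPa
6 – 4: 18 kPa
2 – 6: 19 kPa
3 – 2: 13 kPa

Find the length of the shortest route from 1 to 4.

Candidate routes:
1–3–2–4: 16+13+24 = 53
1–3–5–6–4: 16+12+18+18 = 64
The minimum is 53 kPa via 1–3–2–4.

53 kPa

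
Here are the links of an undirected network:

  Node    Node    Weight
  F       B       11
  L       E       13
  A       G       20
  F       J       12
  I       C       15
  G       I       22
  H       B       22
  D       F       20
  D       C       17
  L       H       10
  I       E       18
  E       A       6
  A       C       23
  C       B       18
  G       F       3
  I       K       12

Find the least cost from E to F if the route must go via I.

43

Shortest E→I: E–I = 18
Best I to F: I–G–F costing 25
Total via I: 18 + 25 = 43.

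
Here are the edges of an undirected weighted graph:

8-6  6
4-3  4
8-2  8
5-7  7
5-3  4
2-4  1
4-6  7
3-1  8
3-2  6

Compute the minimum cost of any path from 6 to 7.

22

Enumerating some paths:
6 → 4 → 2 → 3 → 5 → 7: 7+1+6+4+7 = 25
6 → 8 → 2 → 4 → 3 → 5 → 7: 6+8+1+4+4+7 = 30
6 → 4 → 3 → 5 → 7: 7+4+4+7 = 22
Cheapest is 6 → 4 → 3 → 5 → 7 at 22.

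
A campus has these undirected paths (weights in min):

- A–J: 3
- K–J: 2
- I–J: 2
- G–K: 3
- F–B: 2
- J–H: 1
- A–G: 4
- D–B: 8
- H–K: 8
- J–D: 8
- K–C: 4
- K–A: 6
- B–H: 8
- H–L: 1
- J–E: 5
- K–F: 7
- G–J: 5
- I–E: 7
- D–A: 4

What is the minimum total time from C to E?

Running Dijkstra from C:
C: 0
K: 4  (via C)
J: 6  (via K)
G: 7  (via K)
H: 7  (via J)
I: 8  (via J)
L: 8  (via H)
A: 9  (via J)
E: 11  (via J)
Shortest route: C–K–J–E = 11 min.

11 min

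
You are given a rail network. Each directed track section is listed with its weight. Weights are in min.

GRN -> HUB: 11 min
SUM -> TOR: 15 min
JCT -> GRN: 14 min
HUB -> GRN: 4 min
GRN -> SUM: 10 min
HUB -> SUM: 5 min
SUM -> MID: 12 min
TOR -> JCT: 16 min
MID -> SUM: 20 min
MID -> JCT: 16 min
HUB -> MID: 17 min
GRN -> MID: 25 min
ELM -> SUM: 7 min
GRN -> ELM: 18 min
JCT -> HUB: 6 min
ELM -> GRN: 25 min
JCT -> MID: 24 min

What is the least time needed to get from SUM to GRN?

Running Dijkstra from SUM:
SUM: 0
MID: 12  (via SUM)
TOR: 15  (via SUM)
JCT: 28  (via MID)
HUB: 34  (via JCT)
GRN: 38  (via HUB)
Shortest route: SUM → MID → JCT → HUB → GRN = 38 min.

38 min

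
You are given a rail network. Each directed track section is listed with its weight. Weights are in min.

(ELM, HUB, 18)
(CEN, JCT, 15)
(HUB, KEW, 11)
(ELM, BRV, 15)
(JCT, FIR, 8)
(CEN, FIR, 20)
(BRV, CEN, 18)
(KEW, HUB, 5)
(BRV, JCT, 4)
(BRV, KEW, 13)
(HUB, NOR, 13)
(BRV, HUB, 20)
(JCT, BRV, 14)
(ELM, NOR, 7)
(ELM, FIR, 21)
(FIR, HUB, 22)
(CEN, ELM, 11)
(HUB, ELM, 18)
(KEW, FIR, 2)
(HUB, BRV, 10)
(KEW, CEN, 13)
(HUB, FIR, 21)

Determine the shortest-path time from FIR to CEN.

Enumerating some paths:
FIR - HUB - BRV - CEN: 22+10+18 = 50
FIR - HUB - BRV - KEW - CEN: 22+10+13+13 = 58
FIR - HUB - KEW - CEN: 22+11+13 = 46
FIR - HUB - ELM - BRV - CEN: 22+18+15+18 = 73
Cheapest is FIR - HUB - KEW - CEN at 46 min.

46 min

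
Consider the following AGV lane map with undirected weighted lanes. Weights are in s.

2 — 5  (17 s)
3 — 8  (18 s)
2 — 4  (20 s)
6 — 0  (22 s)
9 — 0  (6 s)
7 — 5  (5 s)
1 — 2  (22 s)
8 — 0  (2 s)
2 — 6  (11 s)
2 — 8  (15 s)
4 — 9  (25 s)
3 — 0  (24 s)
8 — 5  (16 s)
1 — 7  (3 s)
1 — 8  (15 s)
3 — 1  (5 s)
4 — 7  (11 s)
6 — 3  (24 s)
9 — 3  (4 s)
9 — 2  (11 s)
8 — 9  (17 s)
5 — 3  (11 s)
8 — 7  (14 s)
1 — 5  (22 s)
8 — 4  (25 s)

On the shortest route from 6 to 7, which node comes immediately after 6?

3

Candidate routes:
6–2–5–7: 11+17+5 = 33
6–3–1–7: 24+5+3 = 32
6–2–9–3–1–7: 11+11+4+5+3 = 34
The minimum is 32 s via 6–3–1–7.
So from 6 the first move is to 3.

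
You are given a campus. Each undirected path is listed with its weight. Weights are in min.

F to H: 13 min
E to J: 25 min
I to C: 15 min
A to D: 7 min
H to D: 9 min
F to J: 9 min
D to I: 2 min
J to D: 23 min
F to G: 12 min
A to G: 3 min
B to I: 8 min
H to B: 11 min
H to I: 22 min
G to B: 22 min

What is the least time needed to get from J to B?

33 min

Shortest distances from J:
J: 0
F: 9  (via J)
G: 21  (via F)
H: 22  (via F)
D: 23  (via J)
A: 24  (via G)
E: 25  (via J)
I: 25  (via D)
B: 33  (via H)
Shortest route: J → F → H → B = 33 min.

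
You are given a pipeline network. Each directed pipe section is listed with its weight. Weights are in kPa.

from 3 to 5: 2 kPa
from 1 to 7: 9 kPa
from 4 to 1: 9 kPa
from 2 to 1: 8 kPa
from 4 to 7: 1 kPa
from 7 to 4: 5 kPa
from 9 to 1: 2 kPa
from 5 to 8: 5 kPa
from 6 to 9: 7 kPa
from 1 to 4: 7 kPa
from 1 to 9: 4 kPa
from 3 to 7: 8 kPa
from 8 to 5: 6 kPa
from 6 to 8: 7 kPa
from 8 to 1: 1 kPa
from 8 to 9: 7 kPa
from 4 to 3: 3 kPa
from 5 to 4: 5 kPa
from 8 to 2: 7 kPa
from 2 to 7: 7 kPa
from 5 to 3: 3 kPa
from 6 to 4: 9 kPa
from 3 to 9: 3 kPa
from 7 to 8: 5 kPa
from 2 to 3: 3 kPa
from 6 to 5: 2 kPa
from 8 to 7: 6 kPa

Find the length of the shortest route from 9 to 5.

14 kPa

Running Dijkstra from 9:
9: 0
1: 2  (via 9)
4: 9  (via 1)
7: 10  (via 4)
3: 12  (via 4)
5: 14  (via 3)
Shortest route: 9–1–4–3–5 = 14 kPa.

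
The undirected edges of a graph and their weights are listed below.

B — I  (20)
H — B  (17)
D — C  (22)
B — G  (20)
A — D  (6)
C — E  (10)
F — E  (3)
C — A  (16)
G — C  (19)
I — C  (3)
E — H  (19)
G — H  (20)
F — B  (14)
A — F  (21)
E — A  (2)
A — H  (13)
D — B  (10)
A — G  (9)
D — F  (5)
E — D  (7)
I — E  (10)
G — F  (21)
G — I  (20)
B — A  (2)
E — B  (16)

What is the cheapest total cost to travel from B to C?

14

Settle nodes by increasing distance from B:
B: 0
A: 2  (via B)
E: 4  (via A)
F: 7  (via E)
D: 8  (via A)
G: 11  (via A)
C: 14  (via E)
Shortest route: B–A–E–C = 14.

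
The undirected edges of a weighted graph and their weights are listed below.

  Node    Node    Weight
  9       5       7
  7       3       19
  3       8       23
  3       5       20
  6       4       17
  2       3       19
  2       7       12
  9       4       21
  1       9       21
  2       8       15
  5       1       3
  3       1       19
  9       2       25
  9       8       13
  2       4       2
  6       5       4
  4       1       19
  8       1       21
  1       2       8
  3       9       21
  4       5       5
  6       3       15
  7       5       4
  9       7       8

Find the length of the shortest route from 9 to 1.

Enumerating some paths:
9 → 7 → 5 → 1: 8+4+3 = 15
9 → 5 → 1: 7+3 = 10
9 → 1: 21 = 21
Cheapest is 9 → 5 → 1 at 10.

10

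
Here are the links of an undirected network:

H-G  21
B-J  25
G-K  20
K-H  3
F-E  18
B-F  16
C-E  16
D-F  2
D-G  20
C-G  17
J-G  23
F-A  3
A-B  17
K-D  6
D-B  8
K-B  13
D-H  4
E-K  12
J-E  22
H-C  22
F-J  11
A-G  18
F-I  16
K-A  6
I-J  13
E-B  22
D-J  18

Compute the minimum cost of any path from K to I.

Compare a few routes:
K - A - F - I: 6+3+16 = 25
K - D - F - I: 6+2+16 = 24
K - H - D - F - I: 3+4+2+16 = 25
K - D - F - J - I: 6+2+11+13 = 32
The minimum is 24 via K - D - F - I.

24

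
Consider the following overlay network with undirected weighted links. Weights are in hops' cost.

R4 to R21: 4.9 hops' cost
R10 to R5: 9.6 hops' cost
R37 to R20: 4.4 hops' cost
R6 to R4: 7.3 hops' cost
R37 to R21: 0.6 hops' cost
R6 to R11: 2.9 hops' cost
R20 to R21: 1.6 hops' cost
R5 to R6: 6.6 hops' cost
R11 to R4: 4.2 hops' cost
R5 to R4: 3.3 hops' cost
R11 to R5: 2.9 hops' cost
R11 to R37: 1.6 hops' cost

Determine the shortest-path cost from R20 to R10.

16.3 hops' cost

Enumerating some paths:
R20 - R21 - R4 - R5 - R10: 1.6+4.9+3.3+9.6 = 19.4
R20 - R21 - R37 - R11 - R4 - R5 - R10: 1.6+0.6+1.6+4.2+3.3+9.6 = 20.9
R20 - R21 - R37 - R11 - R5 - R10: 1.6+0.6+1.6+2.9+9.6 = 16.3
R20 - R37 - R11 - R5 - R10: 4.4+1.6+2.9+9.6 = 18.5
The minimum is 16.3 hops' cost via R20 - R21 - R37 - R11 - R5 - R10.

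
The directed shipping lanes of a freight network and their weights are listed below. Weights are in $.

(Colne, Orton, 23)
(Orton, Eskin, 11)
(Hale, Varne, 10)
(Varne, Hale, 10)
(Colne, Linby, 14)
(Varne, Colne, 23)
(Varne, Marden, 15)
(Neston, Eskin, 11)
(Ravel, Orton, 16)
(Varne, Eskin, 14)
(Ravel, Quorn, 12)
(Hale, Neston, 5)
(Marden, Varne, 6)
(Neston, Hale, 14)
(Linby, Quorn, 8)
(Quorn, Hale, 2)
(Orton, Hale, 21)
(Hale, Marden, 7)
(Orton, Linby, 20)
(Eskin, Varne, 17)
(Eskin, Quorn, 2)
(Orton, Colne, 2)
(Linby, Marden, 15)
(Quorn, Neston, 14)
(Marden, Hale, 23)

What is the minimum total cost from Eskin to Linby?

$51

Settle nodes by increasing distance from Eskin:
Eskin: 0
Quorn: 2  (via Eskin)
Hale: 4  (via Quorn)
Neston: 9  (via Hale)
Marden: 11  (via Hale)
Varne: 14  (via Hale)
Colne: 37  (via Varne)
Linby: 51  (via Colne)
Shortest route: Eskin–Quorn–Hale–Varne–Colne–Linby = $51.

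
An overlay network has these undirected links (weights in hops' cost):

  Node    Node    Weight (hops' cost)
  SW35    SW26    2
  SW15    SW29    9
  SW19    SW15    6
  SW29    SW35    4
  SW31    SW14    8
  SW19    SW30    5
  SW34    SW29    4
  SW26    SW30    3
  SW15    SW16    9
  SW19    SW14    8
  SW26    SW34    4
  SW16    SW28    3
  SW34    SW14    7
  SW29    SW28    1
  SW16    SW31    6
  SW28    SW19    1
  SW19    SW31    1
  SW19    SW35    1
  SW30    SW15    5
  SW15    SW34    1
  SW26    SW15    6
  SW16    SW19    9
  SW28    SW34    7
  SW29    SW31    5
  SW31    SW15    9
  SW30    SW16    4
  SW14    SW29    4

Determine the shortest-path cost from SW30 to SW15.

Settle nodes by increasing distance from SW30:
SW30: 0
SW26: 3  (via SW30)
SW16: 4  (via SW30)
SW35: 5  (via SW26)
SW15: 5  (via SW30)
Shortest route: SW30 → SW15 = 5 hops' cost.

5 hops' cost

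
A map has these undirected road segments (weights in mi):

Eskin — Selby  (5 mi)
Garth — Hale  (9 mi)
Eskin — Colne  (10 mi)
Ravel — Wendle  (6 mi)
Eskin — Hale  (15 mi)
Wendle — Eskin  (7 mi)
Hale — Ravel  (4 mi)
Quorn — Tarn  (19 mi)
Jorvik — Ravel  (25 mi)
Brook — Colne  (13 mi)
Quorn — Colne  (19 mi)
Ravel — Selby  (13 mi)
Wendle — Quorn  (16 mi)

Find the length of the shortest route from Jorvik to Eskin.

38 mi

Shortest distances from Jorvik:
Jorvik: 0
Ravel: 25  (via Jorvik)
Hale: 29  (via Ravel)
Wendle: 31  (via Ravel)
Eskin: 38  (via Wendle)
Shortest route: Jorvik–Ravel–Wendle–Eskin = 38 mi.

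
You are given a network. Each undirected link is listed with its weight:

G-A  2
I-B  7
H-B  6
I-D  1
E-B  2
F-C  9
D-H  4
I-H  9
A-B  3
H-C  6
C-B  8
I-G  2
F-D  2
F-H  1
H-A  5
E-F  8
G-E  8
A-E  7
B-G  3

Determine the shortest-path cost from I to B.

Compare a few routes:
I → D → F → H → B: 1+2+1+6 = 10
I → G → B: 2+3 = 5
I → B: 7 = 7
I → G → A → B: 2+2+3 = 7
Cheapest is I → G → B at 5.

5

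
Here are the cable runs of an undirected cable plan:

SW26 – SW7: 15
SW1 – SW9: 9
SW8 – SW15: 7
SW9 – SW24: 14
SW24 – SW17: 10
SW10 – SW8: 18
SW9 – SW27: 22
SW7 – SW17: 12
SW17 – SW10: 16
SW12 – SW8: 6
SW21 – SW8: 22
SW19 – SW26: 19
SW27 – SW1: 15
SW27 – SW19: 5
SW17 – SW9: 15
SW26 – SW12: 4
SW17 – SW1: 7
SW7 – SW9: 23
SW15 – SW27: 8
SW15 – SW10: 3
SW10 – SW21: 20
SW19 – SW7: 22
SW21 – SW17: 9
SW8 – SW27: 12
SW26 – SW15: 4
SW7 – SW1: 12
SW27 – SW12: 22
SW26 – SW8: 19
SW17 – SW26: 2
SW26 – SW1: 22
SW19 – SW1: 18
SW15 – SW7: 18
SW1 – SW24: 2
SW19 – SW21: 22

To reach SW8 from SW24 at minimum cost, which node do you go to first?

SW1

Compare a few routes:
SW24–SW17–SW26–SW12–SW8: 10+2+4+6 = 22
SW24–SW1–SW17–SW26–SW15–SW8: 2+7+2+4+7 = 22
SW24–SW1–SW17–SW26–SW12–SW8: 2+7+2+4+6 = 21
Cheapest is SW24–SW1–SW17–SW26–SW12–SW8 at 21.
So from SW24 the first move is to SW1.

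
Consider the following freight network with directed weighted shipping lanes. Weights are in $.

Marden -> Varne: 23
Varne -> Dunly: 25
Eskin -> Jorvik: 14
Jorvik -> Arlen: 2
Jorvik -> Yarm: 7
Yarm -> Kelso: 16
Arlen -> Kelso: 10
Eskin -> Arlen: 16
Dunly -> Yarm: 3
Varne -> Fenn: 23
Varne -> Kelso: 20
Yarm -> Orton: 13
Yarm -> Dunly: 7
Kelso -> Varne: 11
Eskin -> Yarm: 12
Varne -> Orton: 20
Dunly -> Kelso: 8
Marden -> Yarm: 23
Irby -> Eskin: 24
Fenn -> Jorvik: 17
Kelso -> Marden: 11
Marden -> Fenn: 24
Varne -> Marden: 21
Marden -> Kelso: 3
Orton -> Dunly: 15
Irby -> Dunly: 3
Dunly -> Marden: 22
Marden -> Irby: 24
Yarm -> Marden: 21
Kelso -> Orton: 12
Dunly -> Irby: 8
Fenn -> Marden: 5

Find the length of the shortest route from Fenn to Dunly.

$31

Running Dijkstra from Fenn:
Fenn: 0
Marden: 5  (via Fenn)
Kelso: 8  (via Marden)
Jorvik: 17  (via Fenn)
Varne: 19  (via Kelso)
Arlen: 19  (via Jorvik)
Orton: 20  (via Kelso)
Yarm: 24  (via Jorvik)
Irby: 29  (via Marden)
Dunly: 31  (via Yarm)
Shortest route: Fenn–Jorvik–Yarm–Dunly = $31.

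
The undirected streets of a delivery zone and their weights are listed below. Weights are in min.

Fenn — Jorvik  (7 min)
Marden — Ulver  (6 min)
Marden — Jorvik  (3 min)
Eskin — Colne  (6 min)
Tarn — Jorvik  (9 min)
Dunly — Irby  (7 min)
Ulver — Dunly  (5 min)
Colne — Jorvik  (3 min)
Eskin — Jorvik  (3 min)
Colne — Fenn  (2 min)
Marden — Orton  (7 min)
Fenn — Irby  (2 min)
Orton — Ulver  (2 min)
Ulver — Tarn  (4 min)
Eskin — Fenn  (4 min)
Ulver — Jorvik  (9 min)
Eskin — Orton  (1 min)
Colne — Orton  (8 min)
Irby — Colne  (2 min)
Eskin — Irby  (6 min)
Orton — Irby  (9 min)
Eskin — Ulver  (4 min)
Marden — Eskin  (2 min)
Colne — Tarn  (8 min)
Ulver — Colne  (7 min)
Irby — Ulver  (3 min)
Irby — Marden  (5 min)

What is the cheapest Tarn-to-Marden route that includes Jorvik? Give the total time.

Shortest Tarn→Jorvik: Tarn–Jorvik = 9
Shortest Jorvik→Marden: Jorvik–Marden = 3
Total via Jorvik: 9 + 3 = 12 min.

12 min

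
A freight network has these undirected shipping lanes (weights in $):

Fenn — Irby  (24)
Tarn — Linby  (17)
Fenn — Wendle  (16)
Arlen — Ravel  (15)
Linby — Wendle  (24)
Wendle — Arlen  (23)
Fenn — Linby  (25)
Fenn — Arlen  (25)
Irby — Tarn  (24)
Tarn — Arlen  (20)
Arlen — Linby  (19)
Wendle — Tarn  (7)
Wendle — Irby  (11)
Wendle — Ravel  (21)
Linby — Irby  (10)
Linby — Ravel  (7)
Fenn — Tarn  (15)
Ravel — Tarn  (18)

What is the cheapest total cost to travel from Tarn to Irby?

Compare a few routes:
Tarn–Irby: 24 = 24
Tarn–Wendle–Irby: 7+11 = 18
Tarn–Linby–Irby: 17+10 = 27
Cheapest is Tarn–Wendle–Irby at $18.

$18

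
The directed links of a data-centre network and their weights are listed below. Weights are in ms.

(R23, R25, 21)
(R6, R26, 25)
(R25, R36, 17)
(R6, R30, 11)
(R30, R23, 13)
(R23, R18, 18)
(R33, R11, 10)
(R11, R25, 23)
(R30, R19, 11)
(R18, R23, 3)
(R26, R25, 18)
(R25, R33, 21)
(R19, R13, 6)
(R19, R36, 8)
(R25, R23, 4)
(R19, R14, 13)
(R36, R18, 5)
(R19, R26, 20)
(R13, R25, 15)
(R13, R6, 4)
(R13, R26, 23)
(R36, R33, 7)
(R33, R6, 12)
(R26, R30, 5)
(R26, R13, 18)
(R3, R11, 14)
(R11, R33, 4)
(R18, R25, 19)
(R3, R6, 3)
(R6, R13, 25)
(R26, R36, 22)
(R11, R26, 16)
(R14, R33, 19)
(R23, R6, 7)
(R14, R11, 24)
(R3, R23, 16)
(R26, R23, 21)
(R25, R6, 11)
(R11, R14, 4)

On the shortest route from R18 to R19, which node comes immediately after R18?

R23

Enumerating some paths:
R18 - R23 - R6 - R30 - R19: 3+7+11+11 = 32
R18 - R23 - R6 - R26 - R30 - R19: 3+7+25+5+11 = 51
The minimum is 32 ms via R18 - R23 - R6 - R30 - R19.
So from R18 the first move is to R23.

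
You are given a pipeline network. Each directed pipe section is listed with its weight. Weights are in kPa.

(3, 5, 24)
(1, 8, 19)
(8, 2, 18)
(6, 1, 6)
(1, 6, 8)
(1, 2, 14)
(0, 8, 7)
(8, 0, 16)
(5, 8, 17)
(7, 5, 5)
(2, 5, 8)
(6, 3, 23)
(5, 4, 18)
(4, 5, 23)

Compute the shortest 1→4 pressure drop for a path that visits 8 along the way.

63 kPa

Shortest 1→8: 1 → 8 = 19
Best 8 to 4: 8 → 2 → 5 → 4 costing 44
Total via 8: 19 + 44 = 63 kPa.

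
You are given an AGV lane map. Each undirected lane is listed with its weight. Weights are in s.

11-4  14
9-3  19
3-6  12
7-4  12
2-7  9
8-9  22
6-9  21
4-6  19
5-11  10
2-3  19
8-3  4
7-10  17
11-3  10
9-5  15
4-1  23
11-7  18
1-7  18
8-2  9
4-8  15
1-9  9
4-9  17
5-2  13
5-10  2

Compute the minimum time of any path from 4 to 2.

Shortest distances from 4:
4: 0
7: 12  (via 4)
11: 14  (via 4)
8: 15  (via 4)
9: 17  (via 4)
3: 19  (via 8)
6: 19  (via 4)
2: 21  (via 7)
Shortest route: 4 → 7 → 2 = 21 s.

21 s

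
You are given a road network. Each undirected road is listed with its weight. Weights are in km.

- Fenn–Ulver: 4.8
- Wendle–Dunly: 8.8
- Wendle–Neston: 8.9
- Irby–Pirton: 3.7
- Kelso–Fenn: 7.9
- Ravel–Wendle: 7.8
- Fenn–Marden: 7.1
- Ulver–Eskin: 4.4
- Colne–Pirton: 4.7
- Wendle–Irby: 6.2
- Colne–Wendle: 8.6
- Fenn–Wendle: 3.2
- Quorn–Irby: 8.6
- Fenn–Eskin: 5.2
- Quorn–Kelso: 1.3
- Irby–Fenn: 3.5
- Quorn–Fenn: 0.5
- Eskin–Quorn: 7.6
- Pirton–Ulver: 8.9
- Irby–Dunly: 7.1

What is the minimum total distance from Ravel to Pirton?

17.7 km

Candidate routes:
Ravel → Wendle → Fenn → Irby → Pirton: 7.8+3.2+3.5+3.7 = 18.2
Ravel → Wendle → Colne → Pirton: 7.8+8.6+4.7 = 21.1
Ravel → Wendle → Irby → Pirton: 7.8+6.2+3.7 = 17.7
The minimum is 17.7 km via Ravel → Wendle → Irby → Pirton.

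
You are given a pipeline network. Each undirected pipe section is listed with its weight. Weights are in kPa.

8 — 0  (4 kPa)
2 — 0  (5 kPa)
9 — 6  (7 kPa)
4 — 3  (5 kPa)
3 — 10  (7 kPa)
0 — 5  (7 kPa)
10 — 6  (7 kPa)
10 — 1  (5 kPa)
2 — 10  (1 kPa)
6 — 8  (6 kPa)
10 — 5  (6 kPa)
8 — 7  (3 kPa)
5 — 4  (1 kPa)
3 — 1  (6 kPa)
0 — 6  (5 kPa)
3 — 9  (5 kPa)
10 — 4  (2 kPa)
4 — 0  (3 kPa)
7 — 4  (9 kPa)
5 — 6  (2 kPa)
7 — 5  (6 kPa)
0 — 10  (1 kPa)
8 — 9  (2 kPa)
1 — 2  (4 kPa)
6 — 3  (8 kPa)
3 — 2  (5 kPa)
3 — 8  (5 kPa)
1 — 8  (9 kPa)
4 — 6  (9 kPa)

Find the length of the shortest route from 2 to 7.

9 kPa

Settle nodes by increasing distance from 2:
2: 0
10: 1  (via 2)
0: 2  (via 10)
4: 3  (via 10)
1: 4  (via 2)
5: 4  (via 4)
3: 5  (via 2)
6: 6  (via 5)
8: 6  (via 0)
9: 8  (via 8)
7: 9  (via 8)
Shortest route: 2 → 10 → 0 → 8 → 7 = 9 kPa.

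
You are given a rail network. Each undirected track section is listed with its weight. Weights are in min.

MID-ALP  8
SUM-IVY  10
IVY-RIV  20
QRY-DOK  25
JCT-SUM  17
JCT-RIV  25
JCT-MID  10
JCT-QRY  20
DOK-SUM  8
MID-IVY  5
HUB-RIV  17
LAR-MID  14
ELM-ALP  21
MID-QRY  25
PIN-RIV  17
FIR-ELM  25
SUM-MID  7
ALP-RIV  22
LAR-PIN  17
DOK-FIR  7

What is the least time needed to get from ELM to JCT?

Enumerating some paths:
ELM - ALP - MID - SUM - JCT: 21+8+7+17 = 53
ELM - ALP - MID - JCT: 21+8+10 = 39
Cheapest is ELM - ALP - MID - JCT at 39 min.

39 min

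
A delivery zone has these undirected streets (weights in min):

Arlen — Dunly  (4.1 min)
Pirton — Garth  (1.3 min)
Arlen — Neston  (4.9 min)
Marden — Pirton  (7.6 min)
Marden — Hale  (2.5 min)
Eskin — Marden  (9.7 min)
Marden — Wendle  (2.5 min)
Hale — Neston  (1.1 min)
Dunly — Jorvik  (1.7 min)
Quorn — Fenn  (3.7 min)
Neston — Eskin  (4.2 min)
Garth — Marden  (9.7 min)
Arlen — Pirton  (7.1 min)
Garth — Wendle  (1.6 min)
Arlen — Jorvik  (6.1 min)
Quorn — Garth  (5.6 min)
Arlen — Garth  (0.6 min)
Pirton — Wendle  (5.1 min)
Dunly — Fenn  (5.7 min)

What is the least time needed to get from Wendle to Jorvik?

Running Dijkstra from Wendle:
Wendle: 0
Garth: 1.6  (via Wendle)
Arlen: 2.2  (via Garth)
Marden: 2.5  (via Wendle)
Pirton: 2.9  (via Garth)
Hale: 5  (via Marden)
Neston: 6.1  (via Hale)
Dunly: 6.3  (via Arlen)
Quorn: 7.2  (via Garth)
Jorvik: 8  (via Dunly)
Shortest route: Wendle → Garth → Arlen → Dunly → Jorvik = 8 min.

8 min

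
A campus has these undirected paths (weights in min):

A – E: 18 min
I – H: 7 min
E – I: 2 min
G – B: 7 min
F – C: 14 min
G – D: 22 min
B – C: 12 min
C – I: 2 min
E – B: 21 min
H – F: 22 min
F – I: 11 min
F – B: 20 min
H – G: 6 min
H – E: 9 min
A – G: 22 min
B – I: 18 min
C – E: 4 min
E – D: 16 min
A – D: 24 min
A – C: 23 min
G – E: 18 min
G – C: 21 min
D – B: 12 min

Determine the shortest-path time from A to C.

Candidate routes:
A - E - C: 18+4 = 22
A - C: 23 = 23
The minimum is 22 min via A - E - C.

22 min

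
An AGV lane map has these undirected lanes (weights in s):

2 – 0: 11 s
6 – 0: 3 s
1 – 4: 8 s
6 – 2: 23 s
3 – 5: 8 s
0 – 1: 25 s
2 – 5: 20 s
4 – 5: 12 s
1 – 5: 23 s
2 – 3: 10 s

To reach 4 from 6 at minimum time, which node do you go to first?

Candidate routes:
6 - 0 - 2 - 3 - 5 - 4: 3+11+10+8+12 = 44
6 - 0 - 2 - 5 - 4: 3+11+20+12 = 46
6 - 2 - 3 - 5 - 4: 23+10+8+12 = 53
6 - 0 - 1 - 4: 3+25+8 = 36
Cheapest is 6 - 0 - 1 - 4 at 36 s.
So from 6 the first move is to 0.

0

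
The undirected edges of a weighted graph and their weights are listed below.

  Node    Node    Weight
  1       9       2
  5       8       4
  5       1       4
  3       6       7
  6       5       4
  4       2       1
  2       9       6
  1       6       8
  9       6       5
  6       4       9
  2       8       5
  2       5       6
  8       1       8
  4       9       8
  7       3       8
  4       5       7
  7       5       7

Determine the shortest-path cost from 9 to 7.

Enumerating some paths:
9 → 2 → 5 → 7: 6+6+7 = 19
9 → 1 → 5 → 7: 2+4+7 = 13
9 → 6 → 5 → 7: 5+4+7 = 16
The minimum is 13 via 9 → 1 → 5 → 7.

13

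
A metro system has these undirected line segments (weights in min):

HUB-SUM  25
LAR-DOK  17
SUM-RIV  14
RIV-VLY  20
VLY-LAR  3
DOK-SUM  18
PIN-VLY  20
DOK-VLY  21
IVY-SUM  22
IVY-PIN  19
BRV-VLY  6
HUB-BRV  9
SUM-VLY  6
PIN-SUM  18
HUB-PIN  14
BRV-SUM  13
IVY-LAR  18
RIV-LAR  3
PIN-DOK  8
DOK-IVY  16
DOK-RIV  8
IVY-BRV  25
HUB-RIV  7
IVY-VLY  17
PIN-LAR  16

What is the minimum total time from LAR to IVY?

18 min

Shortest distances from LAR:
LAR: 0
VLY: 3  (via LAR)
RIV: 3  (via LAR)
SUM: 9  (via VLY)
BRV: 9  (via VLY)
HUB: 10  (via RIV)
DOK: 11  (via RIV)
PIN: 16  (via LAR)
IVY: 18  (via LAR)
Shortest route: LAR → IVY = 18 min.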